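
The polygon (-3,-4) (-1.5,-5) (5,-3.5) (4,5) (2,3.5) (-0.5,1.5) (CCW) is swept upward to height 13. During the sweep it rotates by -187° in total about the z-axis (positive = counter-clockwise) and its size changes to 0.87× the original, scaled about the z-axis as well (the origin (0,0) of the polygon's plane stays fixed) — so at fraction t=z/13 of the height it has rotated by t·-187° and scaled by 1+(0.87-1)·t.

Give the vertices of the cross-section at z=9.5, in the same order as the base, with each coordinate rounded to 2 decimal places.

Cross-section at z=9.5: (-0.51,4.50) (-2.12,4.22) (-5.46,-0.80) (0.47,-5.78) (0.86,-3.55) (1.26,-0.68)

t = z/height = 9.5/13 = 0.730769
s = 1 + (scale-1)·z/height = 1 + (0.87-1)·9.5/13 = 0.905000
θ = twist·z/height = -187°·9.5/13 = -136.6538° = -2.385060 rad
cos θ = -0.727220, sin θ = -0.686404 (intermediates below are computed at full precision and shown rounded to 5 d.p.)
v1: (-3,-4) → rotate → (-0.56396,4.96809) → ×s → (-0.51038,4.49612) → (-0.51,4.50)
v2: (-1.5,-5) → rotate → (-2.34119,4.66571) → ×s → (-2.11878,4.22246) → (-2.12,4.22)
v3: (5,-3.5) → rotate → (-6.03852,-0.88675) → ×s → (-5.46486,-0.80251) → (-5.46,-0.80)
v4: (4,5) → rotate → (0.52314,-6.38172) → ×s → (0.47344,-5.77545) → (0.47,-5.78)
v5: (2,3.5) → rotate → (0.94798,-3.91808) → ×s → (0.85792,-3.54586) → (0.86,-3.55)
v6: (-0.5,1.5) → rotate → (1.39322,-0.74763) → ×s → (1.26086,-0.67660) → (1.26,-0.68)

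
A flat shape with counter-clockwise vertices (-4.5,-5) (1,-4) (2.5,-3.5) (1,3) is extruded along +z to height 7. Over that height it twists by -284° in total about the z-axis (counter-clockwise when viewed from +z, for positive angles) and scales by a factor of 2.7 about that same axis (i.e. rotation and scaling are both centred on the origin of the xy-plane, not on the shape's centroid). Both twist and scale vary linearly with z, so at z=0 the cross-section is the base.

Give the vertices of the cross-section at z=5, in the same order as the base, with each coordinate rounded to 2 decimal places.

Cross-section at z=5: (13.48,6.33) (1.40,9.02) (-2.09,9.29) (-4.62,-5.26)

t = z/height = 5/7 = 0.714286
s = 1 + (scale-1)·z/height = 1 + (2.7-1)·5/7 = 2.214286
θ = twist·z/height = -284°·5/7 = -202.8571° = -3.540525 rad
cos θ = -0.921476, sin θ = 0.388435 (intermediates below are computed at full precision and shown rounded to 5 d.p.)
v1: (-4.5,-5) → rotate → (6.08882,2.85942) → ×s → (13.48238,6.33158) → (13.48,6.33)
v2: (1,-4) → rotate → (0.63226,4.07434) → ×s → (1.40001,9.02175) → (1.40,9.02)
v3: (2.5,-3.5) → rotate → (-0.94417,4.19625) → ×s → (-2.09066,9.29170) → (-2.09,9.29)
v4: (1,3) → rotate → (-2.08678,-2.37599) → ×s → (-4.62073,-5.26113) → (-4.62,-5.26)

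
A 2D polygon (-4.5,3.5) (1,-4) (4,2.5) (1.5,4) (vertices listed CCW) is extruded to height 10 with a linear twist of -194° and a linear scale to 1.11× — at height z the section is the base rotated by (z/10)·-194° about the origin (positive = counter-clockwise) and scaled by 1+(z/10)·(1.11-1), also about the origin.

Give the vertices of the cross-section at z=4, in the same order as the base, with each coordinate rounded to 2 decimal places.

t = z/height = 4/10 = 0.4
s = 1 + (scale-1)·z/height = 1 + (1.11-1)·4/10 = 1.044000
θ = twist·z/height = -194°·4/10 = -77.6000° = -1.354375 rad
cos θ = 0.214735, sin θ = -0.976672 (intermediates below are computed at full precision and shown rounded to 5 d.p.)
v1: (-4.5,3.5) → rotate → (2.45204,5.14660) → ×s → (2.55993,5.37305) → (2.56,5.37)
v2: (1,-4) → rotate → (-3.69195,-1.83561) → ×s → (-3.85440,-1.91638) → (-3.85,-1.92)
v3: (4,2.5) → rotate → (3.30062,-3.36985) → ×s → (3.44585,-3.51812) → (3.45,-3.52)
v4: (1.5,4) → rotate → (4.22879,-0.60607) → ×s → (4.41486,-0.63273) → (4.41,-0.63)

Cross-section at z=4: (2.56,5.37) (-3.85,-1.92) (3.45,-3.52) (4.41,-0.63)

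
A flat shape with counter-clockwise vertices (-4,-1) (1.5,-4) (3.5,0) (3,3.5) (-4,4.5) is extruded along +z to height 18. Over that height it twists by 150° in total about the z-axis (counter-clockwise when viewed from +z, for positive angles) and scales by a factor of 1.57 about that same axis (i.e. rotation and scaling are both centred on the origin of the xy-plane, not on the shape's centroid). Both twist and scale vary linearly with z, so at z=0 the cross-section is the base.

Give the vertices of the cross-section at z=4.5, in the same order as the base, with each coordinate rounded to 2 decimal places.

t = z/height = 4.5/18 = 0.25
s = 1 + (scale-1)·z/height = 1 + (1.57-1)·4.5/18 = 1.142500
θ = twist·z/height = 150°·4.5/18 = 37.5000° = 0.654498 rad
cos θ = 0.793353, sin θ = 0.608761 (intermediates below are computed at full precision and shown rounded to 5 d.p.)
v1: (-4,-1) → rotate → (-2.56465,-3.22840) → ×s → (-2.93011,-3.68845) → (-2.93,-3.69)
v2: (1.5,-4) → rotate → (3.62508,-2.26027) → ×s → (4.14165,-2.58236) → (4.14,-2.58)
v3: (3.5,0) → rotate → (2.77674,2.13067) → ×s → (3.17242,2.43428) → (3.17,2.43)
v4: (3,3.5) → rotate → (0.24940,4.60302) → ×s → (0.28493,5.25895) → (0.28,5.26)
v5: (-4,4.5) → rotate → (-5.91284,1.13504) → ×s → (-6.75542,1.29679) → (-6.76,1.30)

Cross-section at z=4.5: (-2.93,-3.69) (4.14,-2.58) (3.17,2.43) (0.28,5.26) (-6.76,1.30)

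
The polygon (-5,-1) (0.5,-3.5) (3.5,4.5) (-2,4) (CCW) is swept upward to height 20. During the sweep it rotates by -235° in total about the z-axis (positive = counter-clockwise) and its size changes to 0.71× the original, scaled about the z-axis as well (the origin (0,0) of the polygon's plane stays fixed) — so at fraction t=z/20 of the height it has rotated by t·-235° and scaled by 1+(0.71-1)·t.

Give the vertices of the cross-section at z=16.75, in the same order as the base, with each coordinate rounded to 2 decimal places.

Cross-section at z=16.75: (3.84,-0.37) (0.40,2.65) (-3.52,-2.49) (0.57,-3.34)

t = z/height = 16.75/20 = 0.8375
s = 1 + (scale-1)·z/height = 1 + (0.71-1)·16.75/20 = 0.757125
θ = twist·z/height = -235°·16.75/20 = -196.8125° = -3.435026 rad
cos θ = -0.957256, sin θ = 0.289241 (intermediates below are computed at full precision and shown rounded to 5 d.p.)
v1: (-5,-1) → rotate → (5.07552,-0.48895) → ×s → (3.84281,-0.37019) → (3.84,-0.37)
v2: (0.5,-3.5) → rotate → (0.53371,3.49502) → ×s → (0.40409,2.64617) → (0.40,2.65)
v3: (3.5,4.5) → rotate → (-4.65198,-3.29531) → ×s → (-3.52213,-2.49496) → (-3.52,-2.49)
v4: (-2,4) → rotate → (0.75755,-4.40751) → ×s → (0.57356,-3.33703) → (0.57,-3.34)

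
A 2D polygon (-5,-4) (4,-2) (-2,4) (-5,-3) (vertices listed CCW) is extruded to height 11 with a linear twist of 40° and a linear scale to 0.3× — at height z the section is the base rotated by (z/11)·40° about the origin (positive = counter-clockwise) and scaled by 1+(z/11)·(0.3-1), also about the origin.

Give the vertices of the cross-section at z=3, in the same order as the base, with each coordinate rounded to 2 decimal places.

t = z/height = 3/11 = 0.272727
s = 1 + (scale-1)·z/height = 1 + (0.3-1)·3/11 = 0.809091
θ = twist·z/height = 40°·3/11 = 10.9091° = 0.190400 rad
cos θ = 0.981929, sin θ = 0.189251 (intermediates below are computed at full precision and shown rounded to 5 d.p.)
v1: (-5,-4) → rotate → (-4.15264,-4.87397) → ×s → (-3.35986,-3.94349) → (-3.36,-3.94)
v2: (4,-2) → rotate → (4.30622,-1.20685) → ×s → (3.48412,-0.97645) → (3.48,-0.98)
v3: (-2,4) → rotate → (-2.72086,3.54921) → ×s → (-2.20143,2.87164) → (-2.20,2.87)
v4: (-5,-3) → rotate → (-4.34189,-3.89204) → ×s → (-3.51298,-3.14902) → (-3.51,-3.15)

Cross-section at z=3: (-3.36,-3.94) (3.48,-0.98) (-2.20,2.87) (-3.51,-3.15)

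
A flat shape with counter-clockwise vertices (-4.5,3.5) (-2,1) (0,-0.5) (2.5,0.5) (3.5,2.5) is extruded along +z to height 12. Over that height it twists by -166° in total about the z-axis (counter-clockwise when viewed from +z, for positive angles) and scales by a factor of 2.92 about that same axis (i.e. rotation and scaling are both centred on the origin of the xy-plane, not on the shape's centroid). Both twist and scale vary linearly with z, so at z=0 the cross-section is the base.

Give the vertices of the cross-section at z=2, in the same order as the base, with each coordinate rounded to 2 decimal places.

Cross-section at z=2: (-3.12,6.85) (-1.73,2.39) (-0.31,-0.58) (3.23,-0.95) (5.62,0.78)

t = z/height = 2/12 = 0.166667
s = 1 + (scale-1)·z/height = 1 + (2.92-1)·2/12 = 1.320000
θ = twist·z/height = -166°·2/12 = -27.6667° = -0.482874 rad
cos θ = 0.885664, sin θ = -0.464327 (intermediates below are computed at full precision and shown rounded to 5 d.p.)
v1: (-4.5,3.5) → rotate → (-2.36034,5.18929) → ×s → (-3.11565,6.84987) → (-3.12,6.85)
v2: (-2,1) → rotate → (-1.30700,1.81432) → ×s → (-1.72524,2.39490) → (-1.73,2.39)
v3: (0,-0.5) → rotate → (-0.23216,-0.44283) → ×s → (-0.30646,-0.58454) → (-0.31,-0.58)
v4: (2.5,0.5) → rotate → (2.44632,-0.71799) → ×s → (3.22915,-0.94774) → (3.23,-0.95)
v5: (3.5,2.5) → rotate → (4.26064,0.58902) → ×s → (5.62405,0.77750) → (5.62,0.78)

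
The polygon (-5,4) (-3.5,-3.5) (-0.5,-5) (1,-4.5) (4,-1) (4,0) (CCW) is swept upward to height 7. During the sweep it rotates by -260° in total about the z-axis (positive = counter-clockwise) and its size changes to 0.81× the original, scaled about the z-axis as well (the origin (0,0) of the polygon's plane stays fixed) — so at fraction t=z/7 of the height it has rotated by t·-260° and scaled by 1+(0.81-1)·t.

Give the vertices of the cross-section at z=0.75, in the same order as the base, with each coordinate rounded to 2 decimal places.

Cross-section at z=0.75: (-2.50,5.75) (-4.63,-1.43) (-2.72,-4.10) (-1.19,-4.36) (3.01,-2.70) (3.46,-1.83)

t = z/height = 0.75/7 = 0.107143
s = 1 + (scale-1)·z/height = 1 + (0.81-1)·0.75/7 = 0.979643
θ = twist·z/height = -260°·0.75/7 = -27.8571° = -0.486199 rad
cos θ = 0.884115, sin θ = -0.467269 (intermediates below are computed at full precision and shown rounded to 5 d.p.)
v1: (-5,4) → rotate → (-2.55150,5.87280) → ×s → (-2.49956,5.75325) → (-2.50,5.75)
v2: (-3.5,-3.5) → rotate → (-4.72984,-1.45896) → ×s → (-4.63356,-1.42926) → (-4.63,-1.43)
v3: (-0.5,-5) → rotate → (-2.77840,-4.18694) → ×s → (-2.72184,-4.10171) → (-2.72,-4.10)
v4: (1,-4.5) → rotate → (-1.21859,-4.44579) → ×s → (-1.19379,-4.35528) → (-1.19,-4.36)
v5: (4,-1) → rotate → (3.06919,-2.75319) → ×s → (3.00671,-2.69714) → (3.01,-2.70)
v6: (4,0) → rotate → (3.53646,-1.86907) → ×s → (3.46447,-1.83103) → (3.46,-1.83)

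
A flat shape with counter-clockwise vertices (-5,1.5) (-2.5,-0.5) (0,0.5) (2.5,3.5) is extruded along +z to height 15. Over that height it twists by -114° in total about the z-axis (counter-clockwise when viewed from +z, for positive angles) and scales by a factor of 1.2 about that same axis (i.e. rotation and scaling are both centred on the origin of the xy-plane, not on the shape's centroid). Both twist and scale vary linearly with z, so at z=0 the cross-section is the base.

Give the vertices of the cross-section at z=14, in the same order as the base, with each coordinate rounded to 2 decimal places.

Cross-section at z=14: (3.38,5.19) (0.27,3.01) (0.57,-0.17) (3.15,-4.02)

t = z/height = 14/15 = 0.933333
s = 1 + (scale-1)·z/height = 1 + (1.2-1)·14/15 = 1.186667
θ = twist·z/height = -114°·14/15 = -106.4000° = -1.857030 rad
cos θ = -0.282341, sin θ = -0.959314 (intermediates below are computed at full precision and shown rounded to 5 d.p.)
v1: (-5,1.5) → rotate → (2.85068,4.37306) → ×s → (3.38280,5.18936) → (3.38,5.19)
v2: (-2.5,-0.5) → rotate → (0.22620,2.53946) → ×s → (0.26842,3.01349) → (0.27,3.01)
v3: (0,0.5) → rotate → (0.47966,-0.14117) → ×s → (0.56919,-0.16752) → (0.57,-0.17)
v4: (2.5,3.5) → rotate → (2.65175,-3.38648) → ×s → (3.14674,-4.01862) → (3.15,-4.02)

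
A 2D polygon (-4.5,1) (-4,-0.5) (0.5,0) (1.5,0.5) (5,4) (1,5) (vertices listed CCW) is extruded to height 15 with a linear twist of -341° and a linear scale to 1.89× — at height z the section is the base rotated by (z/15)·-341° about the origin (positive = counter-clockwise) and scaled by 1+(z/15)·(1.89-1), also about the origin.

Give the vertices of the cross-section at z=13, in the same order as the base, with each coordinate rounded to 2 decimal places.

Cross-section at z=13: (-5.03,-6.43) (-2.25,-6.78) (0.38,0.80) (0.35,2.78) (-2.58,11.05) (-7.23,5.42)

t = z/height = 13/15 = 0.866667
s = 1 + (scale-1)·z/height = 1 + (1.89-1)·13/15 = 1.771333
θ = twist·z/height = -341°·13/15 = -295.5333° = -5.158030 rad
cos θ = 0.431036, sin θ = 0.902335 (intermediates below are computed at full precision and shown rounded to 5 d.p.)
v1: (-4.5,1) → rotate → (-2.84200,-3.62947) → ×s → (-5.03412,-6.42900) → (-5.03,-6.43)
v2: (-4,-0.5) → rotate → (-1.27298,-3.82486) → ×s → (-2.25487,-6.77510) → (-2.25,-6.78)
v3: (0.5,0) → rotate → (0.21552,0.45117) → ×s → (0.38175,0.79917) → (0.38,0.80)
v4: (1.5,0.5) → rotate → (0.19539,1.56902) → ×s → (0.34610,2.77926) → (0.35,2.78)
v5: (5,4) → rotate → (-1.45416,6.23582) → ×s → (-2.57580,11.04571) → (-2.58,11.05)
v6: (1,5) → rotate → (-4.08064,3.05752) → ×s → (-7.22817,5.41588) → (-7.23,5.42)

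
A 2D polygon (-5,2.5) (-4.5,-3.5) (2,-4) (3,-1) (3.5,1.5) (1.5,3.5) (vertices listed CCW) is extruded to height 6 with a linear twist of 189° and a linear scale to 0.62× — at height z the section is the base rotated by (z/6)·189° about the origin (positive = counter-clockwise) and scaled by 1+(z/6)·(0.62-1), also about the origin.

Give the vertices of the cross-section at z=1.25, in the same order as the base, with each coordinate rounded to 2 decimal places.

Cross-section at z=1.25: (-5.02,-1.14) (-1.16,-5.12) (3.76,-1.68) (2.72,1.04) (1.62,3.11) (-0.98,3.37)

t = z/height = 1.25/6 = 0.208333
s = 1 + (scale-1)·z/height = 1 + (0.62-1)·1.25/6 = 0.920833
θ = twist·z/height = 189°·1.25/6 = 39.3750° = 0.687223 rad
cos θ = 0.773010, sin θ = 0.634393 (intermediates below are computed at full precision and shown rounded to 5 d.p.)
v1: (-5,2.5) → rotate → (-5.45104,-1.23944) → ×s → (-5.01950,-1.14132) → (-5.02,-1.14)
v2: (-4.5,-3.5) → rotate → (-1.25817,-5.56031) → ×s → (-1.15857,-5.12012) → (-1.16,-5.12)
v3: (2,-4) → rotate → (4.08359,-1.82326) → ×s → (3.76031,-1.67891) → (3.76,-1.68)
v4: (3,-1) → rotate → (2.95342,1.13017) → ×s → (2.71961,1.04070) → (2.72,1.04)
v5: (3.5,1.5) → rotate → (1.75395,3.37989) → ×s → (1.61509,3.11232) → (1.62,3.11)
v6: (1.5,3.5) → rotate → (-1.06086,3.65713) → ×s → (-0.97688,3.36760) → (-0.98,3.37)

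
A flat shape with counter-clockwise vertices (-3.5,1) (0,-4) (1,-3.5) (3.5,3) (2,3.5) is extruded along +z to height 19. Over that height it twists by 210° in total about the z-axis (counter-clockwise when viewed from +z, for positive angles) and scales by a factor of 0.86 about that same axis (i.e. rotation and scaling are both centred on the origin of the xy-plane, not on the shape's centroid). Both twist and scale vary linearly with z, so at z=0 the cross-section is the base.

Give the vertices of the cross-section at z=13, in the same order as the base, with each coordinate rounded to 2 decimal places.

Cross-section at z=13: (2.01,-2.60) (2.14,2.91) (1.15,3.09) (-4.16,-0.31) (-3.33,-1.48)

t = z/height = 13/19 = 0.684211
s = 1 + (scale-1)·z/height = 1 + (0.86-1)·13/19 = 0.904211
θ = twist·z/height = 210°·13/19 = 143.6842° = 2.507763 rad
cos θ = -0.805765, sin θ = 0.592235 (intermediates below are computed at full precision and shown rounded to 5 d.p.)
v1: (-3.5,1) → rotate → (2.22794,-2.87859) → ×s → (2.01453,-2.60285) → (2.01,-2.60)
v2: (0,-4) → rotate → (2.36894,3.22306) → ×s → (2.14202,2.91433) → (2.14,2.91)
v3: (1,-3.5) → rotate → (1.26706,3.41241) → ×s → (1.14569,3.08554) → (1.15,3.09)
v4: (3.5,3) → rotate → (-4.59688,-0.34447) → ×s → (-4.15655,-0.31148) → (-4.16,-0.31)
v5: (2,3.5) → rotate → (-3.68435,-1.63571) → ×s → (-3.33143,-1.47902) → (-3.33,-1.48)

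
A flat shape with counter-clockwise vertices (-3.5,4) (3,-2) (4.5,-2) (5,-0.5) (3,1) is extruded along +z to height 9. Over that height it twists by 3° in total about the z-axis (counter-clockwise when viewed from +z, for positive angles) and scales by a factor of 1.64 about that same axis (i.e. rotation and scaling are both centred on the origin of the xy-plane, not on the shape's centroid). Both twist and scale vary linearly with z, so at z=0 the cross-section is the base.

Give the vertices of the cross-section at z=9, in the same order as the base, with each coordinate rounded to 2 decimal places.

Cross-section at z=9: (-6.08,6.25) (5.08,-3.02) (7.54,-2.89) (8.23,-0.39) (4.83,1.90)

t = z/height = 9/9 = 1
s = 1 + (scale-1)·z/height = 1 + (1.64-1)·9/9 = 1.640000
θ = twist·z/height = 3°·9/9 = 3.0000° = 0.052360 rad
cos θ = 0.998630, sin θ = 0.052336 (intermediates below are computed at full precision and shown rounded to 5 d.p.)
v1: (-3.5,4) → rotate → (-3.70455,3.81134) → ×s → (-6.07546,6.25060) → (-6.08,6.25)
v2: (3,-2) → rotate → (3.10056,-1.84025) → ×s → (5.08492,-3.01801) → (5.08,-3.02)
v3: (4.5,-2) → rotate → (4.59850,-1.76175) → ×s → (7.54155,-2.88927) → (7.54,-2.89)
v4: (5,-0.5) → rotate → (5.01932,-0.23763) → ×s → (8.23168,-0.38972) → (8.23,-0.39)
v5: (3,1) → rotate → (2.94355,1.15564) → ×s → (4.82743,1.89525) → (4.83,1.90)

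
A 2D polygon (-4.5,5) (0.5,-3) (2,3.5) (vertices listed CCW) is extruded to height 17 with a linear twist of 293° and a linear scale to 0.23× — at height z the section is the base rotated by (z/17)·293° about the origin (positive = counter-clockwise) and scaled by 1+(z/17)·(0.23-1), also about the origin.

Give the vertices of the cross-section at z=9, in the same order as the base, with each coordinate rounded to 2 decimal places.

t = z/height = 9/17 = 0.529412
s = 1 + (scale-1)·z/height = 1 + (0.23-1)·9/17 = 0.592353
θ = twist·z/height = 293°·9/17 = 155.1176° = 2.707314 rad
cos θ = -0.907174, sin θ = 0.420756 (intermediates below are computed at full precision and shown rounded to 5 d.p.)
v1: (-4.5,5) → rotate → (1.97850,-6.42927) → ×s → (1.17197,-3.80840) → (1.17,-3.81)
v2: (0.5,-3) → rotate → (0.80868,2.93190) → ×s → (0.47903,1.73672) → (0.48,1.74)
v3: (2,3.5) → rotate → (-3.28699,-2.33359) → ×s → (-1.94706,-1.38231) → (-1.95,-1.38)

Cross-section at z=9: (1.17,-3.81) (0.48,1.74) (-1.95,-1.38)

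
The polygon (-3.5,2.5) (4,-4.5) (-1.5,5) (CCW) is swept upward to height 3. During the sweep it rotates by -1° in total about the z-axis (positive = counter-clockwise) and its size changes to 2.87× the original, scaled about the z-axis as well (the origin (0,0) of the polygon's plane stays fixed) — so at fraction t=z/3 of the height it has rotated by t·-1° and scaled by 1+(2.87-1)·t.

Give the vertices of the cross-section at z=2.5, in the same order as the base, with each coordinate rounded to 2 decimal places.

t = z/height = 2.5/3 = 0.833333
s = 1 + (scale-1)·z/height = 1 + (2.87-1)·2.5/3 = 2.558333
θ = twist·z/height = -1°·2.5/3 = -0.8333° = -0.014544 rad
cos θ = 0.999894, sin θ = -0.014544 (intermediates below are computed at full precision and shown rounded to 5 d.p.)
v1: (-3.5,2.5) → rotate → (-3.46327,2.55064) → ×s → (-8.86020,6.52539) → (-8.86,6.53)
v2: (4,-4.5) → rotate → (3.93413,-4.55770) → ×s → (10.06481,-11.66011) → (10.06,-11.66)
v3: (-1.5,5) → rotate → (-1.42712,5.02129) → ×s → (-3.65105,12.84613) → (-3.65,12.85)

Cross-section at z=2.5: (-8.86,6.53) (10.06,-11.66) (-3.65,12.85)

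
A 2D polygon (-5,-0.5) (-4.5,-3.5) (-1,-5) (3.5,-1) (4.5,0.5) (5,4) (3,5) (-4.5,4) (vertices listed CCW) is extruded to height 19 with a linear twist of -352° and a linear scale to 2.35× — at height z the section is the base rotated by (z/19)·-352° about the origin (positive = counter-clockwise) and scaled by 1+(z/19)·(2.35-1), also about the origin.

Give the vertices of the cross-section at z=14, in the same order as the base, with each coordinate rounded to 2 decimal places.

t = z/height = 14/19 = 0.736842
s = 1 + (scale-1)·z/height = 1 + (2.35-1)·14/19 = 1.994737
θ = twist·z/height = -352°·14/19 = -259.3684° = -4.526833 rad
cos θ = -0.184493, sin θ = 0.982834 (intermediates below are computed at full precision and shown rounded to 5 d.p.)
v1: (-5,-0.5) → rotate → (1.41388,-4.82192) → ×s → (2.82032,-9.61847) → (2.82,-9.62)
v2: (-4.5,-3.5) → rotate → (4.27014,-3.77703) → ×s → (8.51780,-7.53417) → (8.52,-7.53)
v3: (-1,-5) → rotate → (5.09866,-0.06037) → ×s → (10.17049,-0.12042) → (10.17,-0.12)
v4: (3.5,-1) → rotate → (0.33711,3.62441) → ×s → (0.67244,7.22975) → (0.67,7.23)
v5: (4.5,0.5) → rotate → (-1.32164,4.33051) → ×s → (-2.63632,8.63822) → (-2.64,8.64)
v6: (5,4) → rotate → (-4.85380,4.17620) → ×s → (-9.68205,8.33041) → (-9.68,8.33)
v7: (3,5) → rotate → (-5.46765,2.02604) → ×s → (-10.90652,4.04141) → (-10.91,4.04)
v8: (-4.5,4) → rotate → (-3.10112,-5.16072) → ×s → (-6.18591,-10.29429) → (-6.19,-10.29)

Cross-section at z=14: (2.82,-9.62) (8.52,-7.53) (10.17,-0.12) (0.67,7.23) (-2.64,8.64) (-9.68,8.33) (-10.91,4.04) (-6.19,-10.29)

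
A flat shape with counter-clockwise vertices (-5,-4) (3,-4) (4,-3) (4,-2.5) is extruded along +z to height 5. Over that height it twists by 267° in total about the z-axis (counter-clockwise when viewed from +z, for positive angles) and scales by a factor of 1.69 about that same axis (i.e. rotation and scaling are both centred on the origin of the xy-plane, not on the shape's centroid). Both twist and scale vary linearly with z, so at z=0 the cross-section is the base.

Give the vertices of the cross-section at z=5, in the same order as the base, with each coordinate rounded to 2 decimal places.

Cross-section at z=5: (-6.31,8.79) (-7.02,-4.71) (-5.42,-6.49) (-4.57,-6.53)

t = z/height = 5/5 = 1
s = 1 + (scale-1)·z/height = 1 + (1.69-1)·5/5 = 1.690000
θ = twist·z/height = 267°·5/5 = 267.0000° = 4.660029 rad
cos θ = -0.052336, sin θ = -0.998630 (intermediates below are computed at full precision and shown rounded to 5 d.p.)
v1: (-5,-4) → rotate → (-3.73284,5.20249) → ×s → (-6.30850,8.79221) → (-6.31,8.79)
v2: (3,-4) → rotate → (-4.15153,-2.78654) → ×s → (-7.01608,-4.70926) → (-7.02,-4.71)
v3: (4,-3) → rotate → (-3.20523,-3.83751) → ×s → (-5.41684,-6.48539) → (-5.42,-6.49)
v4: (4,-2.5) → rotate → (-2.70592,-3.86368) → ×s → (-4.57300,-6.52962) → (-4.57,-6.53)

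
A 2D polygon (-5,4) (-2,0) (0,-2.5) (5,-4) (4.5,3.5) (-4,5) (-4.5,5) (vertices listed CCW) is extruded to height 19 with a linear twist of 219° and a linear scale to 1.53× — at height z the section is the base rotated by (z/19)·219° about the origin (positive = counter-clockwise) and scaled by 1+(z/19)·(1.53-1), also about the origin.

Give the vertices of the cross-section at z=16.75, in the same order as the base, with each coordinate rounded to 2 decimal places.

t = z/height = 16.75/19 = 0.881579
s = 1 + (scale-1)·z/height = 1 + (1.53-1)·16.75/19 = 1.467237
θ = twist·z/height = 219°·16.75/19 = 193.0658° = 3.369634 rad
cos θ = -0.974111, sin θ = -0.226070 (intermediates below are computed at full precision and shown rounded to 5 d.p.)
v1: (-5,4) → rotate → (5.77483,-2.76610) → ×s → (8.47305,-4.05852) → (8.47,-4.06)
v2: (-2,0) → rotate → (1.94822,0.45214) → ×s → (2.85850,0.66340) → (2.86,0.66)
v3: (0,-2.5) → rotate → (-0.56517,2.43528) → ×s → (-0.82924,3.57313) → (-0.83,3.57)
v4: (5,-4) → rotate → (-5.77483,2.76610) → ×s → (-8.47305,4.05852) → (-8.47,4.06)
v5: (4.5,3.5) → rotate → (-3.59226,-4.42670) → ×s → (-5.27069,-6.49502) → (-5.27,-6.50)
v6: (-4,5) → rotate → (5.02679,-3.96628) → ×s → (7.37550,-5.81947) → (7.38,-5.82)
v7: (-4.5,5) → rotate → (5.51385,-3.85324) → ×s → (8.09012,-5.65362) → (8.09,-5.65)

Cross-section at z=16.75: (8.47,-4.06) (2.86,0.66) (-0.83,3.57) (-8.47,4.06) (-5.27,-6.50) (7.38,-5.82) (8.09,-5.65)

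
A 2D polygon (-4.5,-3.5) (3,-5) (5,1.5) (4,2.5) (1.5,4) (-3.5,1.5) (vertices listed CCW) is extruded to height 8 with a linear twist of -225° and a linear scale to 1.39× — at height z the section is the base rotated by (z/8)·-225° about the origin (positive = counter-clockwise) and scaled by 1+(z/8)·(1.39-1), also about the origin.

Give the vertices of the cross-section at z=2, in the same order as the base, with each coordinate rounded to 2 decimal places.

Cross-section at z=2: (-5.94,1.97) (-2.73,-5.79) (4.42,-3.65) (4.72,-2.13) (4.56,1.07) (-0.77,4.11)

t = z/height = 2/8 = 0.25
s = 1 + (scale-1)·z/height = 1 + (1.39-1)·2/8 = 1.097500
θ = twist·z/height = -225°·2/8 = -56.2500° = -0.981748 rad
cos θ = 0.555570, sin θ = -0.831470 (intermediates below are computed at full precision and shown rounded to 5 d.p.)
v1: (-4.5,-3.5) → rotate → (-5.41021,1.79712) → ×s → (-5.93771,1.97234) → (-5.94,1.97)
v2: (3,-5) → rotate → (-2.49064,-5.27226) → ×s → (-2.73347,-5.78631) → (-2.73,-5.79)
v3: (5,1.5) → rotate → (4.02506,-3.32399) → ×s → (4.41750,-3.64808) → (4.42,-3.65)
v4: (4,2.5) → rotate → (4.30095,-1.93695) → ×s → (4.72030,-2.12581) → (4.72,-2.13)
v5: (1.5,4) → rotate → (4.15923,0.97508) → ×s → (4.56476,1.07015) → (4.56,1.07)
v6: (-3.5,1.5) → rotate → (-0.69729,3.74350) → ×s → (-0.76528,4.10849) → (-0.77,4.11)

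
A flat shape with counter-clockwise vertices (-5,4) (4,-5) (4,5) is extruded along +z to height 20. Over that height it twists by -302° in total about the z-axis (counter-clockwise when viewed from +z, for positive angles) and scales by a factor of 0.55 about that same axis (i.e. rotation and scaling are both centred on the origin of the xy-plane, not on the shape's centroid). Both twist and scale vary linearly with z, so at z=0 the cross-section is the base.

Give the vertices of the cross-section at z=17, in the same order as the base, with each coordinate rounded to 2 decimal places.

t = z/height = 17/20 = 0.85
s = 1 + (scale-1)·z/height = 1 + (0.55-1)·17/20 = 0.617500
θ = twist·z/height = -302°·17/20 = -256.7000° = -4.480260 rad
cos θ = -0.230050, sin θ = 0.973179 (intermediates below are computed at full precision and shown rounded to 5 d.p.)
v1: (-5,4) → rotate → (-2.74247,-5.78609) → ×s → (-1.69347,-3.57291) → (-1.69,-3.57)
v2: (4,-5) → rotate → (3.94570,5.04296) → ×s → (2.43647,3.11403) → (2.44,3.11)
v3: (4,5) → rotate → (-5.78609,2.74247) → ×s → (-3.57291,1.69347) → (-3.57,1.69)

Cross-section at z=17: (-1.69,-3.57) (2.44,3.11) (-3.57,1.69)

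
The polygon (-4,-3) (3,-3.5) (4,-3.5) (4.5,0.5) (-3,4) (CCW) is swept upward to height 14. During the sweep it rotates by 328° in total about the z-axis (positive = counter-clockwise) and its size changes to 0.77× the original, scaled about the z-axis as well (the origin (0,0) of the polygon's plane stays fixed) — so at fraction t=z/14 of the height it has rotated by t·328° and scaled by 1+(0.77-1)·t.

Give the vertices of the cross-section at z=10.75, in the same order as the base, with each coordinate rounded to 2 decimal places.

t = z/height = 10.75/14 = 0.767857
s = 1 + (scale-1)·z/height = 1 + (0.77-1)·10.75/14 = 0.823393
θ = twist·z/height = 328°·10.75/14 = 251.8571° = 4.395736 rad
cos θ = -0.311387, sin θ = -0.950283 (intermediates below are computed at full precision and shown rounded to 5 d.p.)
v1: (-4,-3) → rotate → (-1.60530,4.73529) → ×s → (-1.32179,3.89901) → (-1.32,3.90)
v2: (3,-3.5) → rotate → (-4.26015,-1.76099) → ×s → (-3.50778,-1.44999) → (-3.51,-1.45)
v3: (4,-3.5) → rotate → (-4.57154,-2.71128) → ×s → (-3.76417,-2.23245) → (-3.76,-2.23)
v4: (4.5,0.5) → rotate → (-0.92610,-4.43197) → ×s → (-0.76255,-3.64925) → (-0.76,-3.65)
v5: (-3,4) → rotate → (4.73529,1.60530) → ×s → (3.89901,1.32179) → (3.90,1.32)

Cross-section at z=10.75: (-1.32,3.90) (-3.51,-1.45) (-3.76,-2.23) (-0.76,-3.65) (3.90,1.32)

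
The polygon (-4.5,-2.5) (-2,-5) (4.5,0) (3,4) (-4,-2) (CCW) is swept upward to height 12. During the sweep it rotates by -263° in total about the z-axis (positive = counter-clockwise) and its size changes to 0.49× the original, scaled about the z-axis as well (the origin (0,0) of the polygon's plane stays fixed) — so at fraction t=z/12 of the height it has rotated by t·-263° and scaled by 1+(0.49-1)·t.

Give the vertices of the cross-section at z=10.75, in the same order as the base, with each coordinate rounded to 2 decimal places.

t = z/height = 10.75/12 = 0.895833
s = 1 + (scale-1)·z/height = 1 + (0.49-1)·10.75/12 = 0.543125
θ = twist·z/height = -263°·10.75/12 = -235.6042° = -4.112068 rad
cos θ = -0.564907, sin θ = 0.825155 (intermediates below are computed at full precision and shown rounded to 5 d.p.)
v1: (-4.5,-2.5) → rotate → (4.60497,-2.30093) → ×s → (2.50107,-1.24969) → (2.50,-1.25)
v2: (-2,-5) → rotate → (5.25559,1.17423) → ×s → (2.85444,0.63775) → (2.85,0.64)
v3: (4.5,0) → rotate → (-2.54208,3.71320) → ×s → (-1.38067,2.01673) → (-1.38,2.02)
v4: (3,4) → rotate → (-4.99534,0.21584) → ×s → (-2.71309,0.11723) → (-2.71,0.12)
v5: (-4,-2) → rotate → (3.90994,-2.17080) → ×s → (2.12358,-1.17902) → (2.12,-1.18)

Cross-section at z=10.75: (2.50,-1.25) (2.85,0.64) (-1.38,2.02) (-2.71,0.12) (2.12,-1.18)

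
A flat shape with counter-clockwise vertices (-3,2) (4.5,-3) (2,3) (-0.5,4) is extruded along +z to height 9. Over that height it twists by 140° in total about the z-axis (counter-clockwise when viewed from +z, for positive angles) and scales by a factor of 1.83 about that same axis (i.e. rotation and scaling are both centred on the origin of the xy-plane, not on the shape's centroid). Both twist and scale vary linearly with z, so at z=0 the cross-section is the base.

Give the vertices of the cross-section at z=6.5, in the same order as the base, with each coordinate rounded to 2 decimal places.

Cross-section at z=6.5: (-2.21,-5.32) (3.32,7.99) (-5.32,2.21) (-6.12,-2.02)

t = z/height = 6.5/9 = 0.722222
s = 1 + (scale-1)·z/height = 1 + (1.83-1)·6.5/9 = 1.599444
θ = twist·z/height = 140°·6.5/9 = 101.1111° = 1.764722 rad
cos θ = -0.192712, sin θ = 0.981255 (intermediates below are computed at full precision and shown rounded to 5 d.p.)
v1: (-3,2) → rotate → (-1.38437,-3.32919) → ×s → (-2.21423,-5.32486) → (-2.21,-5.32)
v2: (4.5,-3) → rotate → (2.07656,4.99379) → ×s → (3.32134,7.98728) → (3.32,7.99)
v3: (2,3) → rotate → (-3.32919,1.38437) → ×s → (-5.32486,2.21423) → (-5.32,2.21)
v4: (-0.5,4) → rotate → (-3.82867,-1.26148) → ×s → (-6.12374,-2.01766) → (-6.12,-2.02)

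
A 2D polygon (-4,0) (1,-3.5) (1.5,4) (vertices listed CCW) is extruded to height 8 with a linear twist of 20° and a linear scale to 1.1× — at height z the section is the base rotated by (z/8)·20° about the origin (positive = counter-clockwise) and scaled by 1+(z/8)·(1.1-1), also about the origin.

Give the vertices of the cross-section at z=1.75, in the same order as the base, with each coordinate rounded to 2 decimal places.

Cross-section at z=1.75: (-4.08,-0.31) (1.29,-3.49) (1.22,4.19)

t = z/height = 1.75/8 = 0.21875
s = 1 + (scale-1)·z/height = 1 + (1.1-1)·1.75/8 = 1.021875
θ = twist·z/height = 20°·1.75/8 = 4.3750° = 0.076358 rad
cos θ = 0.997086, sin θ = 0.076284 (intermediates below are computed at full precision and shown rounded to 5 d.p.)
v1: (-4,0) → rotate → (-3.98834,-0.30514) → ×s → (-4.07559,-0.31181) → (-4.08,-0.31)
v2: (1,-3.5) → rotate → (1.26408,-3.41352) → ×s → (1.29173,-3.48819) → (1.29,-3.49)
v3: (1.5,4) → rotate → (1.19049,4.10277) → ×s → (1.21654,4.19252) → (1.22,4.19)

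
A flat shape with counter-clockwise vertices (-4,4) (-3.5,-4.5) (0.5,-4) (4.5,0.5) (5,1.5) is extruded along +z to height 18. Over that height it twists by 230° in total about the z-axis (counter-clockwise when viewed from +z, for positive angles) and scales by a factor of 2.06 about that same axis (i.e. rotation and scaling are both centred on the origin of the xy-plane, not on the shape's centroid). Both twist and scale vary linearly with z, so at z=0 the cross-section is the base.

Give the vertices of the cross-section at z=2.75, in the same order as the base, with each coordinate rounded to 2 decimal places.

Cross-section at z=2.75: (-6.48,1.13) (-0.32,-6.62) (3.15,-3.47) (3.94,3.48) (3.75,4.77)

t = z/height = 2.75/18 = 0.152778
s = 1 + (scale-1)·z/height = 1 + (2.06-1)·2.75/18 = 1.161944
θ = twist·z/height = 230°·2.75/18 = 35.1389° = 0.613289 rad
cos θ = 0.817759, sin θ = 0.575560 (intermediates below are computed at full precision and shown rounded to 5 d.p.)
v1: (-4,4) → rotate → (-5.57328,0.96880) → ×s → (-6.47584,1.12569) → (-6.48,1.13)
v2: (-3.5,-4.5) → rotate → (-0.27214,-5.69438) → ×s → (-0.31621,-6.61655) → (-0.32,-6.62)
v3: (0.5,-4) → rotate → (2.71112,-2.98326) → ×s → (3.15017,-3.46638) → (3.15,-3.47)
v4: (4.5,0.5) → rotate → (3.39214,2.99890) → ×s → (3.94147,3.48456) → (3.94,3.48)
v5: (5,1.5) → rotate → (3.22546,4.10444) → ×s → (3.74780,4.76913) → (3.75,4.77)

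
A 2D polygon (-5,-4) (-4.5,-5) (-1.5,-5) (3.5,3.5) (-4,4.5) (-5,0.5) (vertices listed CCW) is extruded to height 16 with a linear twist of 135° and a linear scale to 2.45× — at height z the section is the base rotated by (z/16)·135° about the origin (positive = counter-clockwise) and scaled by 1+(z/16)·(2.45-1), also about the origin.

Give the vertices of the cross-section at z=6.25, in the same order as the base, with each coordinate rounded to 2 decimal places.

t = z/height = 6.25/16 = 0.390625
s = 1 + (scale-1)·z/height = 1 + (2.45-1)·6.25/16 = 1.566406
θ = twist·z/height = 135°·6.25/16 = 52.7344° = 0.920388 rad
cos θ = 0.605511, sin θ = 0.795837 (intermediates below are computed at full precision and shown rounded to 5 d.p.)
v1: (-5,-4) → rotate → (0.15579,-6.40123) → ×s → (0.24403,-10.02692) → (0.24,-10.03)
v2: (-4.5,-5) → rotate → (1.25438,-6.60882) → ×s → (1.96488,-10.35210) → (1.96,-10.35)
v3: (-1.5,-5) → rotate → (3.07092,-4.22131) → ×s → (4.81031,-6.61229) → (4.81,-6.61)
v4: (3.5,3.5) → rotate → (-0.66614,4.90472) → ×s → (-1.04345,7.68278) → (-1.04,7.68)
v5: (-4,4.5) → rotate → (-6.00331,-0.45855) → ×s → (-9.40362,-0.71827) → (-9.40,-0.72)
v6: (-5,0.5) → rotate → (-3.42547,-3.67643) → ×s → (-5.36568,-5.75878) → (-5.37,-5.76)

Cross-section at z=6.25: (0.24,-10.03) (1.96,-10.35) (4.81,-6.61) (-1.04,7.68) (-9.40,-0.72) (-5.37,-5.76)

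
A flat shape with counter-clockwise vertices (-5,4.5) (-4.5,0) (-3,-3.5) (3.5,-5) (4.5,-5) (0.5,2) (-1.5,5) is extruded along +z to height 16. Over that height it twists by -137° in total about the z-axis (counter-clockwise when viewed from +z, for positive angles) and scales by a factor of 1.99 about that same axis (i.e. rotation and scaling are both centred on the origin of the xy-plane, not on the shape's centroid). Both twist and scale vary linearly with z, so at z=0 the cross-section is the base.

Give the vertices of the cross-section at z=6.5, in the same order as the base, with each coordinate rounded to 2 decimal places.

t = z/height = 6.5/16 = 0.40625
s = 1 + (scale-1)·z/height = 1 + (1.99-1)·6.5/16 = 1.402188
θ = twist·z/height = -137°·6.5/16 = -55.6563° = -0.971385 rad
cos θ = 0.564157, sin θ = -0.825668 (intermediates below are computed at full precision and shown rounded to 5 d.p.)
v1: (-5,4.5) → rotate → (0.89472,6.66704) → ×s → (1.25457,9.34845) → (1.25,9.35)
v2: (-4.5,0) → rotate → (-2.53871,3.71550) → ×s → (-3.55974,5.20983) → (-3.56,5.21)
v3: (-3,-3.5) → rotate → (-4.58231,0.50245) → ×s → (-6.42525,0.70454) → (-6.43,0.70)
v4: (3.5,-5) → rotate → (-2.15379,-5.71062) → ×s → (-3.02002,-8.00736) → (-3.02,-8.01)
v5: (4.5,-5) → rotate → (-1.58963,-6.53629) → ×s → (-2.22896,-9.16510) → (-2.23,-9.17)
v6: (0.5,2) → rotate → (1.93341,0.71548) → ×s → (2.71101,1.00324) → (2.71,1.00)
v7: (-1.5,5) → rotate → (3.28210,4.05929) → ×s → (4.60212,5.69188) → (4.60,5.69)

Cross-section at z=6.5: (1.25,9.35) (-3.56,5.21) (-6.43,0.70) (-3.02,-8.01) (-2.23,-9.17) (2.71,1.00) (4.60,5.69)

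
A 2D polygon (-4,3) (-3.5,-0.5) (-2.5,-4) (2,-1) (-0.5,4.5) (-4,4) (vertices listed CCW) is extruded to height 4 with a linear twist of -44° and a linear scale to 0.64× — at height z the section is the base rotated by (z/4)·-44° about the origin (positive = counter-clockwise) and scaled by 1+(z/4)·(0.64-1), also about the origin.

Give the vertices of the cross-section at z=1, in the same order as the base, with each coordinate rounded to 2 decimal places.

Cross-section at z=1: (-3.05,3.37) (-3.21,0.16) (-2.93,-3.14) (1.61,-1.24) (0.33,4.11) (-2.88,4.27)

t = z/height = 1/4 = 0.25
s = 1 + (scale-1)·z/height = 1 + (0.64-1)·1/4 = 0.910000
θ = twist·z/height = -44°·1/4 = -11.0000° = -0.191986 rad
cos θ = 0.981627, sin θ = -0.190809 (intermediates below are computed at full precision and shown rounded to 5 d.p.)
v1: (-4,3) → rotate → (-3.35408,3.70812) → ×s → (-3.05221,3.37439) → (-3.05,3.37)
v2: (-3.5,-0.5) → rotate → (-3.53110,0.17702) → ×s → (-3.21330,0.16109) → (-3.21,0.16)
v3: (-2.5,-4) → rotate → (-3.21730,-3.44949) → ×s → (-2.92775,-3.13903) → (-2.93,-3.14)
v4: (2,-1) → rotate → (1.77245,-1.36325) → ×s → (1.61293,-1.24055) → (1.61,-1.24)
v5: (-0.5,4.5) → rotate → (0.36783,4.51273) → ×s → (0.33472,4.10658) → (0.33,4.11)
v6: (-4,4) → rotate → (-3.16327,4.68974) → ×s → (-2.87858,4.26767) → (-2.88,4.27)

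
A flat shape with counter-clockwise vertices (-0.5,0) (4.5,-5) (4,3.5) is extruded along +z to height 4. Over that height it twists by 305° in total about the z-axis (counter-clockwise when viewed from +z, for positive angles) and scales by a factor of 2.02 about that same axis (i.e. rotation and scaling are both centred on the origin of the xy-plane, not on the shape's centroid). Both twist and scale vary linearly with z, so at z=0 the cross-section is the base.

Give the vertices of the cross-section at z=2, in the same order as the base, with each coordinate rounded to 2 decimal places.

t = z/height = 2/4 = 0.5
s = 1 + (scale-1)·z/height = 1 + (2.02-1)·2/4 = 1.510000
θ = twist·z/height = 305°·2/4 = 152.5000° = 2.661627 rad
cos θ = -0.887011, sin θ = 0.461749 (intermediates below are computed at full precision and shown rounded to 5 d.p.)
v1: (-0.5,0) → rotate → (0.44351,-0.23087) → ×s → (0.66969,-0.34862) → (0.67,-0.35)
v2: (4.5,-5) → rotate → (-1.68281,6.51292) → ×s → (-2.54104,9.83451) → (-2.54,9.83)
v3: (4,3.5) → rotate → (-5.16416,-1.25754) → ×s → (-7.79789,-1.89889) → (-7.80,-1.90)

Cross-section at z=2: (0.67,-0.35) (-2.54,9.83) (-7.80,-1.90)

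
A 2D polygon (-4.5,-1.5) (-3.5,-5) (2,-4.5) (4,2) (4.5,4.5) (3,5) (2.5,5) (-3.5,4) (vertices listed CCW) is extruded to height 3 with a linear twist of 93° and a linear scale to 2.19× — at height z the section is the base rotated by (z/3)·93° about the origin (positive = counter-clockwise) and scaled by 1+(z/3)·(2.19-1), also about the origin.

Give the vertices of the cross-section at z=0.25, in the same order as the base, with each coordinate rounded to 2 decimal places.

t = z/height = 0.25/3 = 0.0833333
s = 1 + (scale-1)·z/height = 1 + (2.19-1)·0.25/3 = 1.099167
θ = twist·z/height = 93°·0.25/3 = 7.7500° = 0.135263 rad
cos θ = 0.990866, sin θ = 0.134851 (intermediates below are computed at full precision and shown rounded to 5 d.p.)
v1: (-4.5,-1.5) → rotate → (-4.25662,-2.09313) → ×s → (-4.67873,-2.30070) → (-4.68,-2.30)
v2: (-3.5,-5) → rotate → (-2.79378,-5.42631) → ×s → (-3.07083,-5.96442) → (-3.07,-5.96)
v3: (2,-4.5) → rotate → (2.58856,-4.18919) → ×s → (2.84526,-4.60462) → (2.85,-4.60)
v4: (4,2) → rotate → (3.69376,2.52114) → ×s → (4.06006,2.77115) → (4.06,2.77)
v5: (4.5,4.5) → rotate → (3.85207,5.06573) → ×s → (4.23406,5.56808) → (4.23,5.57)
v6: (3,5) → rotate → (2.29834,5.35888) → ×s → (2.52626,5.89030) → (2.53,5.89)
v7: (2.5,5) → rotate → (1.80291,5.29146) → ×s → (1.98170,5.81619) → (1.98,5.82)
v8: (-3.5,4) → rotate → (-4.00743,3.49149) → ×s → (-4.40484,3.83772) → (-4.40,3.84)

Cross-section at z=0.25: (-4.68,-2.30) (-3.07,-5.96) (2.85,-4.60) (4.06,2.77) (4.23,5.57) (2.53,5.89) (1.98,5.82) (-4.40,3.84)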